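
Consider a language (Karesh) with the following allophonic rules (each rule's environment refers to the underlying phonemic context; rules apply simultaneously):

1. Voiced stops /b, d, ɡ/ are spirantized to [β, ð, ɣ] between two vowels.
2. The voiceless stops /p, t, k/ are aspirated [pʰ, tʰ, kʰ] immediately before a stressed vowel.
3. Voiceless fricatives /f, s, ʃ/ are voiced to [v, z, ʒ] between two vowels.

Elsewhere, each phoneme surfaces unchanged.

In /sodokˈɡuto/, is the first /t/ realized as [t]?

/t/ — between /u/ and /o/; rule 2 does not apply here → [t].
The actual realization is [t], which matches [t].

Yes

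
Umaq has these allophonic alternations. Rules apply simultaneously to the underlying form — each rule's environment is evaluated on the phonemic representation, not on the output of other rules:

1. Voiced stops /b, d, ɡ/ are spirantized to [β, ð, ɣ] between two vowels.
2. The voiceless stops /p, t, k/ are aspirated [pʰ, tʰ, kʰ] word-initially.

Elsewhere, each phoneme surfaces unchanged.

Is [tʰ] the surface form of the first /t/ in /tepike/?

Yes

Rule 2 applies to /t/ (word-initial: word-initially) → [tʰ].
The actual realization is [tʰ], which matches [tʰ].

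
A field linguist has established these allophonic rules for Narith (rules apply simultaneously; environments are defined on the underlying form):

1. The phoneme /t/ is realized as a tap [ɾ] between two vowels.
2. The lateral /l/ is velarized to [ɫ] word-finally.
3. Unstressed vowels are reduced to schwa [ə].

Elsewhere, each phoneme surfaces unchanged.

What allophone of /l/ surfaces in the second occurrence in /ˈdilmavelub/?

[l]

/l/ (between /e/ and /u/): rule 2 targets it, but not word-finally → unchanged [l].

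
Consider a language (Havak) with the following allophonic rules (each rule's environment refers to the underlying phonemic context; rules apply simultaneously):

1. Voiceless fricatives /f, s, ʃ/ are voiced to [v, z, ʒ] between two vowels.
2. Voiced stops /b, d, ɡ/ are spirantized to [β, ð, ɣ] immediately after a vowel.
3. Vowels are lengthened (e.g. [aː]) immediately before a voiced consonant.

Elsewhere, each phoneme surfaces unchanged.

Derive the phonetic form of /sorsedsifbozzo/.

[soːrseːðsifboːzzo]

/s/ — word-initial; rule 1 does not apply here → [s].
/o/ — between /s/ and /r/, before a voiced consonant — surfaces as [oː] (rule 3).
/r/ — not in any rule's target class → [r].
/s/ (between /r/ and /e/): rule 1 targets it, but not between two vowels → unchanged [s].
/e/ — between /s/ and /d/, before a voiced consonant — surfaces as [eː] (rule 3).
/d/ — between /e/ and /s/, immediately after a vowel — surfaces as [ð] (rule 2).
/s/ (between /d/ and /i/) fails the environment for rule 1, so it stays [s].
/i/ (between /s/ and /f/) fails the environment for rule 3, so it stays [i].
/f/ (between /i/ and /b/) fails the environment for rule 1, so it stays [f].
/b/ (between /f/ and /o/) fails the environment for rule 2, so it stays [b].
/o/ (between /b/ and /z/): before a voiced consonant, so rule 3 applies → [oː].
/z/ stays [z].
/z/ (between /z/ and /o/) is unaffected → [z].
/o/ — word-final; rule 3 does not apply here → [o].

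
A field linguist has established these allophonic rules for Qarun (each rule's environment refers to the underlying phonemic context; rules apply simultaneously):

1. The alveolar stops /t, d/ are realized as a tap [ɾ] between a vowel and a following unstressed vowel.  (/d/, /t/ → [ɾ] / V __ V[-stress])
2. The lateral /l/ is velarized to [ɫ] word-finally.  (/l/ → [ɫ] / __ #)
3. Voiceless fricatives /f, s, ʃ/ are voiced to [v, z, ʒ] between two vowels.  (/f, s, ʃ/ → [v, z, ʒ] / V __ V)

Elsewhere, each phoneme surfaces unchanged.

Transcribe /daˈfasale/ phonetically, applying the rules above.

/d/ (word-initial) fails the environment for rule 1, so it stays [d].
/a/ — not in any rule's target class → [a].
/f/ (between /a/ and /a/) occurs between two vowels → [v] by rule 3.
/a/ — not in any rule's target class → [a].
/s/ (between /a/ and /a/): between two vowels, so rule 3 applies → [z].
/a/ stays [a].
/l/ — between /a/ and /e/; rule 2 does not apply here → [l].
/e/ — not in any rule's target class → [e].

[daˈvazale]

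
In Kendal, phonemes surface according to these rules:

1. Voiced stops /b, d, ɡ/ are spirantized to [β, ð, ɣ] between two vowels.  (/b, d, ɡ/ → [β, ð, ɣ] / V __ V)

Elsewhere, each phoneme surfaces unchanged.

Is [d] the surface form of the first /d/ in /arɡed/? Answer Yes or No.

/d/ (word-final): rule 1 targets it, but not between two vowels → unchanged [d].
The actual realization is [d], which matches [d].

Yes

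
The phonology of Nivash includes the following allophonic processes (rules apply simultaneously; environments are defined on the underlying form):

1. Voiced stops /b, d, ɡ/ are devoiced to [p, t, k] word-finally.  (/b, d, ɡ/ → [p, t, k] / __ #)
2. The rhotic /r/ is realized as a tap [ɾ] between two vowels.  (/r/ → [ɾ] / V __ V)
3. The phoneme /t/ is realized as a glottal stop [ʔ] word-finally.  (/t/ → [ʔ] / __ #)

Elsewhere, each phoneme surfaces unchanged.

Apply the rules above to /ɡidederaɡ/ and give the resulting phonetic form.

[ɡidedeɾak]

/ɡ/ — word-initial; rule 1 does not apply here → [ɡ].
/d/ (between /i/ and /e/) is in the target of rule 1 but the environment (word-finally) is not met → [d].
/d/ — between /e/ and /e/; rule 1 does not apply here → [d].
/r/ — between /e/ and /a/, between two vowels — surfaces as [ɾ] (rule 2).
/ɡ/ (word-final): word-finally, so rule 1 applies → [k].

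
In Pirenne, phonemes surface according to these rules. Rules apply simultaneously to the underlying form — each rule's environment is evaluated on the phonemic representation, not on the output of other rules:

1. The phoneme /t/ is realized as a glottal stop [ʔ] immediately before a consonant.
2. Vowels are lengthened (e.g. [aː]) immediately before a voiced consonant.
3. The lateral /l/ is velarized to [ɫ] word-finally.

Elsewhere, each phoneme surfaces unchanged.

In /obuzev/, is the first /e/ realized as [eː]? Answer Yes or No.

/e/ (between /z/ and /v/): before a voiced consonant, so rule 2 applies → [eː].
The actual realization is [eː], which matches [eː].

Yes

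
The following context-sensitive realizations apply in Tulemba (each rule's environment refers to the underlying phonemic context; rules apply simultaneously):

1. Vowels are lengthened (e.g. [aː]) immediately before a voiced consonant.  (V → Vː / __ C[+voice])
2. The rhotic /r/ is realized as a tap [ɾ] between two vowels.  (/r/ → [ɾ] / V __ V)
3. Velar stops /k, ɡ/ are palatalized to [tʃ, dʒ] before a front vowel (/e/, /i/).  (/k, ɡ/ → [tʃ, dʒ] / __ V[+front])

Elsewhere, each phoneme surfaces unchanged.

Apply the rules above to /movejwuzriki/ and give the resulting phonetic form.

/o/ (between /m/ and /v/): before a voiced consonant, so rule 1 applies → [oː].
/e/ (between /v/ and /j/) occurs before a voiced consonant → [eː] by rule 1.
/u/ meets the environment for rule 1 (before a voiced consonant) → [uː].
/r/ (between /z/ and /i/) is in the target of rule 2 but the environment (between two vowels) is not met → [r].
/i/ — between /r/ and /k/; rule 1 does not apply here → [i].
Rule 3 applies to /k/ (between /i/ and /i/: before a front vowel) → [tʃ].
/i/ (word-final): rule 1 targets it, but not before a voiced consonant → unchanged [i].

[moːveːjwuːzritʃi]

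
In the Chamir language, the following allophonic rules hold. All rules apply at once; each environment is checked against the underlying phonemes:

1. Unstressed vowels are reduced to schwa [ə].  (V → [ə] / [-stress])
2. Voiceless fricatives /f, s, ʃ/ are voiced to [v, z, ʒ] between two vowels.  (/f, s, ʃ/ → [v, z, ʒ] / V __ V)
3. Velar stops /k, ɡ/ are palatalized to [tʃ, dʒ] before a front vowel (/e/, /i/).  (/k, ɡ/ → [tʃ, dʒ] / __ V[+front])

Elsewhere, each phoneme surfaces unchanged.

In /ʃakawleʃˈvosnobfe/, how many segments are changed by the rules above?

5

Segments that undergo a rule: /a/ → [ə] (rule 1); /a/ → [ə] (rule 1); /e/ → [ə] (rule 1); /o/ → [ə] (rule 1); /e/ → [ə] (rule 1).
All other segments surface unchanged.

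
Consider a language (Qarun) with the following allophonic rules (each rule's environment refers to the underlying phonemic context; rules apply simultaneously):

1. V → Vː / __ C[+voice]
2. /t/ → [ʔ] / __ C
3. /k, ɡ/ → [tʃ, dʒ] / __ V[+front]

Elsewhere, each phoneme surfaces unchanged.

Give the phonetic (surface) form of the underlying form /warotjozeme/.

/w/ (word-initial) is unaffected → [w].
/a/ — between /w/ and /r/, before a voiced consonant — surfaces as [aː] (rule 1).
/r/ (between /a/ and /o/) is unaffected → [r].
/o/ (between /r/ and /t/) fails the environment for rule 1, so it stays [o].
Rule 2 applies to /t/ (between /o/ and /j/: immediately before a consonant) → [ʔ].
/j/ (between /t/ and /o/): no rule targets it → [j].
Rule 1 applies to /o/ (between /j/ and /z/: before a voiced consonant) → [oː].
/z/ stays [z].
Rule 1 applies to /e/ (between /z/ and /m/: before a voiced consonant) → [eː].
/m/ (between /e/ and /e/) is unaffected → [m].
/e/ (word-final) is in the target of rule 1 but the environment (before a voiced consonant) is not met → [e].

[waːroʔjoːzeːme]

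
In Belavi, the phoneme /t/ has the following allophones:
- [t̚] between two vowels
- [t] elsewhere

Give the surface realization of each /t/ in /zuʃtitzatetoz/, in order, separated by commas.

[t], [t], [t̚], [t̚]

Occurrence 1 (position 4): no conditioning environment matches → elsewhere allophone [t].
Occurrence 2 (position 6): no conditioning environment matches → elsewhere allophone [t].
Occurrence 3 (position 9): between two vowels → [t̚].
Occurrence 4 (position 11): between two vowels → [t̚].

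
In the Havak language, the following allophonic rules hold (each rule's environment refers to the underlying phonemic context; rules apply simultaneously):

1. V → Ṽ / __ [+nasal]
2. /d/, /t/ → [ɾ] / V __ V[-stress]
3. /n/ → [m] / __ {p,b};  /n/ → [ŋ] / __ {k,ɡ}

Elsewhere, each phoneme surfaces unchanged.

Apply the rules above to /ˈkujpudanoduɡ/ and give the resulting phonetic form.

[ˈkujpuɾãnoɾuɡ]

/k/ stays [k].
/u/ (between /k/ and /j/) is in the target of rule 1 but the environment (before a nasal consonant) is not met → [u].
/j/ (between /u/ and /p/): no rule targets it → [j].
/p/ stays [p].
/u/ (between /p/ and /d/): rule 1 targets it, but not before a nasal consonant → unchanged [u].
/d/ (between /u/ and /a/): between a vowel and a following unstressed vowel, so rule 2 applies → [ɾ].
/a/ meets the environment for rule 1 (before a nasal consonant) → [ã].
/n/ (between /a/ and /o/): rule 3 targets it, but not before a labial or velar stop → unchanged [n].
/o/ — between /n/ and /d/; rule 1 does not apply here → [o].
/d/ meets the environment for rule 2 (between a vowel and a following unstressed vowel) → [ɾ].
/u/ (between /d/ and /ɡ/): rule 1 targets it, but not before a nasal consonant → unchanged [u].
/ɡ/ (word-final) is unaffected → [ɡ].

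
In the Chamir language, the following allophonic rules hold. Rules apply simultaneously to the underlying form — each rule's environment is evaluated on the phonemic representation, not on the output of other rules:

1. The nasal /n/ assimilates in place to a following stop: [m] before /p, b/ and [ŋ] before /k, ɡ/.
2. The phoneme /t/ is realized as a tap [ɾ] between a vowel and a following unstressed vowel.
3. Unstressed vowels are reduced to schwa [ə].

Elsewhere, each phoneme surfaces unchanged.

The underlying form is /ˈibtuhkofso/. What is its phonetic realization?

[ˈibtəhkəfsə]

/i/ (word-initial) is in the target of rule 3 but the environment (in an unstressed syllable) is not met → [i].
/b/ stays [b].
/t/ (between /b/ and /u/) is in the target of rule 2 but the environment (between a vowel and a following unstressed vowel) is not met → [t].
/u/ (between /t/ and /h/): in an unstressed syllable, so rule 3 applies → [ə].
/h/ stays [h].
/k/ — not in any rule's target class → [k].
/o/ — between /k/ and /f/, in an unstressed syllable — surfaces as [ə] (rule 3).
/f/ (between /o/ and /s/): no rule targets it → [f].
/s/ (between /f/ and /o/) is unaffected → [s].
/o/ (word-final): in an unstressed syllable, so rule 3 applies → [ə].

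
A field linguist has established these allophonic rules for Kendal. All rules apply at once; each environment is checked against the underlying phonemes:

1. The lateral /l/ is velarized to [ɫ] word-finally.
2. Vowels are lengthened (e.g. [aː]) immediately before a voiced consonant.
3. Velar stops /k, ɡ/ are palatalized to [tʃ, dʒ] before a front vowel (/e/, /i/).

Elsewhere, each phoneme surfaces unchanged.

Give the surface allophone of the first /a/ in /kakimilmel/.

/a/ (between /k/ and /k/) fails the environment for rule 2, so it stays [a].

[a]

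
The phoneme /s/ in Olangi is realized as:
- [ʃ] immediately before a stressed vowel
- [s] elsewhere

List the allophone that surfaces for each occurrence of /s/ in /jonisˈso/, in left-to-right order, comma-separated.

[s], [ʃ]

Occurrence 1 (position 5): no conditioning environment matches → elsewhere allophone [s].
Occurrence 2 (position 6): immediately before a stressed vowel → [ʃ].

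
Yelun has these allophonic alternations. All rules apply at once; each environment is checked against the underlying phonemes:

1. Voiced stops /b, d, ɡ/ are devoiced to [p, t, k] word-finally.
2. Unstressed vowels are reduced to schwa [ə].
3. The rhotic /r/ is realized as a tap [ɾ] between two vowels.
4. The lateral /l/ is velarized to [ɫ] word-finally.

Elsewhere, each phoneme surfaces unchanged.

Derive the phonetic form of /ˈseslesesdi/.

/s/ — not in any rule's target class → [s].
/e/ (between /s/ and /s/) is in the target of rule 2 but the environment (in an unstressed syllable) is not met → [e].
/s/ (between /e/ and /l/): no rule targets it → [s].
/l/ — between /s/ and /e/; rule 4 does not apply here → [l].
/e/ — between /l/ and /s/, in an unstressed syllable — surfaces as [ə] (rule 2).
/s/ — not in any rule's target class → [s].
/e/ (between /s/ and /s/): in an unstressed syllable, so rule 2 applies → [ə].
/s/ stays [s].
/d/ (between /s/ and /i/) is in the target of rule 1 but the environment (word-finally) is not met → [d].
/i/ (word-final) occurs in an unstressed syllable → [ə] by rule 2.

[ˈsesləsəsdə]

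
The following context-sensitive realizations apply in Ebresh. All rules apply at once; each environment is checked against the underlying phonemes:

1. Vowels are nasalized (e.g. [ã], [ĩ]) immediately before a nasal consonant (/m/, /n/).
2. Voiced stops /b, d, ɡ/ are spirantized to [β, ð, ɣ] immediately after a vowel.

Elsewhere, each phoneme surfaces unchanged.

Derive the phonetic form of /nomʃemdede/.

/n/ stays [n].
Rule 1 applies to /o/ (between /n/ and /m/: before a nasal consonant) → [õ].
/m/ (between /o/ and /ʃ/) is unaffected → [m].
/ʃ/ stays [ʃ].
/e/ (between /ʃ/ and /m/) occurs before a nasal consonant → [ẽ] by rule 1.
/m/ — not in any rule's target class → [m].
/d/ (between /m/ and /e/): rule 2 targets it, but not immediately after a vowel → unchanged [d].
/e/ (between /d/ and /d/): rule 1 targets it, but not before a nasal consonant → unchanged [e].
Rule 2 applies to /d/ (between /e/ and /e/: immediately after a vowel) → [ð].
/e/ — word-final; rule 1 does not apply here → [e].

[nõmʃẽmdeðe]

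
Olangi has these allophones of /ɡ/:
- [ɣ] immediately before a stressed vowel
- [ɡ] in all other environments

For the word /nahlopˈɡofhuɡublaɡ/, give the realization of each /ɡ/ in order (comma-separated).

[ɣ], [ɡ], [ɡ]

Occurrence 1 (position 7): immediately before a stressed vowel → [ɣ].
Occurrence 2 (position 12): no conditioning environment matches → elsewhere allophone [ɡ].
Occurrence 3 (position 17): no conditioning environment matches → elsewhere allophone [ɡ].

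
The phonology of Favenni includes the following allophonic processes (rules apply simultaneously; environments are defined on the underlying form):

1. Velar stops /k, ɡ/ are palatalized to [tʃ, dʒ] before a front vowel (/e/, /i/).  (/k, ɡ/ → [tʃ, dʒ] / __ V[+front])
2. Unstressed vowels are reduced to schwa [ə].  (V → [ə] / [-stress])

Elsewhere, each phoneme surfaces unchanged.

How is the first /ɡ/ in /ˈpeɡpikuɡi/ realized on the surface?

[ɡ]

/ɡ/ (between /e/ and /p/): rule 1 targets it, but not before a front vowel → unchanged [ɡ].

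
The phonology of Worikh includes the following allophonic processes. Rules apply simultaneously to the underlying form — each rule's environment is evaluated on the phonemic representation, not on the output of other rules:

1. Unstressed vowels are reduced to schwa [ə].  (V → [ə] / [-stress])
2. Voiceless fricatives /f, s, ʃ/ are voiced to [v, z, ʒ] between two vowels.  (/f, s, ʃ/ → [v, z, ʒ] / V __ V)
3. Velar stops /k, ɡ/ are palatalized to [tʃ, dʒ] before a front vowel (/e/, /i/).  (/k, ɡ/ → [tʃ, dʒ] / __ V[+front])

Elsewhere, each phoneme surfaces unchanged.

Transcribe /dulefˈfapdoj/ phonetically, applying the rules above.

/d/ (word-initial) is unaffected → [d].
/u/ (between /d/ and /l/) occurs in an unstressed syllable → [ə] by rule 1.
/l/ (between /u/ and /e/) is unaffected → [l].
/e/ (between /l/ and /f/) occurs in an unstressed syllable → [ə] by rule 1.
/f/ (between /e/ and /f/): rule 2 targets it, but not between two vowels → unchanged [f].
/f/ (between /f/ and /a/) is in the target of rule 2 but the environment (between two vowels) is not met → [f].
/a/ — between /f/ and /p/; rule 1 does not apply here → [a].
/p/ stays [p].
/d/ (between /p/ and /o/): no rule targets it → [d].
/o/ meets the environment for rule 1 (in an unstressed syllable) → [ə].
/j/ (word-final) is unaffected → [j].

[dələfˈfapdəj]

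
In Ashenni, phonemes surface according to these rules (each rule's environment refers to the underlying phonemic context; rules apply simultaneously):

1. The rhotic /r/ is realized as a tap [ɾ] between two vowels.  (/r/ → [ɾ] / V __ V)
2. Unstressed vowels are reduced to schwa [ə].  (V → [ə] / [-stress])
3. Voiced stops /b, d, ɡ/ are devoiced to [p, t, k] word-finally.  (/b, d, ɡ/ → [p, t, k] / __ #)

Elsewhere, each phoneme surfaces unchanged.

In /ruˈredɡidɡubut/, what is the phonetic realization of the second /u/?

[ə]

Rule 2 applies to /u/ (between /ɡ/ and /b/: in an unstressed syllable) → [ə].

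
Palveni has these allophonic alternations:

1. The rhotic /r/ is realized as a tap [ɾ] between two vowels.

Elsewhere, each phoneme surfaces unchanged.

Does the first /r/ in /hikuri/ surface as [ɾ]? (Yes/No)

/r/ (between /u/ and /i/): between two vowels, so rule 1 applies → [ɾ].
The actual realization is [ɾ], which matches [ɾ].

Yes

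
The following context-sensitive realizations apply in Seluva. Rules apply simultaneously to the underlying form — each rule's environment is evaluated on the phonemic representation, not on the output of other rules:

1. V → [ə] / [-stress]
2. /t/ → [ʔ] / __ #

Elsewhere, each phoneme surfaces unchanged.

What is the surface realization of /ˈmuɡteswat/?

/m/ (word-initial): no rule targets it → [m].
/u/ (between /m/ and /ɡ/) fails the environment for rule 1, so it stays [u].
/ɡ/ (between /u/ and /t/): no rule targets it → [ɡ].
/t/ — between /ɡ/ and /e/; rule 2 does not apply here → [t].
Rule 1 applies to /e/ (between /t/ and /s/: in an unstressed syllable) → [ə].
/s/ (between /e/ and /w/) is unaffected → [s].
/w/ — not in any rule's target class → [w].
/a/ meets the environment for rule 1 (in an unstressed syllable) → [ə].
/t/ (word-final): word-finally, so rule 2 applies → [ʔ].

[ˈmuɡtəswəʔ]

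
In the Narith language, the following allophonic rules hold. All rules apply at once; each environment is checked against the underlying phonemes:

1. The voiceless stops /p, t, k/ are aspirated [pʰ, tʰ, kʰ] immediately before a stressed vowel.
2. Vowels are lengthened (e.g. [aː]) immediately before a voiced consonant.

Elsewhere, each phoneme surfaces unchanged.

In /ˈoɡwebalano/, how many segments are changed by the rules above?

4

Segments that undergo a rule: /o/ → [oː] (rule 2); /e/ → [eː] (rule 2); /a/ → [aː] (rule 2); /a/ → [aː] (rule 2).
All other segments surface unchanged.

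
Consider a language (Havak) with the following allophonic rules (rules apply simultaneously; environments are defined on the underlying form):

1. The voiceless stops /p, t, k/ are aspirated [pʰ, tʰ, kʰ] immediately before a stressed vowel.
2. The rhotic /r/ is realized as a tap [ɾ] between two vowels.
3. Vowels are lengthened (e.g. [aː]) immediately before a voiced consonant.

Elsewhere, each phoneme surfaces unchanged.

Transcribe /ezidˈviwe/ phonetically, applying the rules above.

[eːziːdˈviːwe]

/e/ (word-initial): before a voiced consonant, so rule 3 applies → [eː].
/z/ — not in any rule's target class → [z].
/i/ (between /z/ and /d/) occurs before a voiced consonant → [iː] by rule 3.
/d/ stays [d].
/v/ stays [v].
/i/ meets the environment for rule 3 (before a voiced consonant) → [iː].
/w/ (between /i/ and /e/) is unaffected → [w].
/e/ (word-final) is in the target of rule 3 but the environment (before a voiced consonant) is not met → [e].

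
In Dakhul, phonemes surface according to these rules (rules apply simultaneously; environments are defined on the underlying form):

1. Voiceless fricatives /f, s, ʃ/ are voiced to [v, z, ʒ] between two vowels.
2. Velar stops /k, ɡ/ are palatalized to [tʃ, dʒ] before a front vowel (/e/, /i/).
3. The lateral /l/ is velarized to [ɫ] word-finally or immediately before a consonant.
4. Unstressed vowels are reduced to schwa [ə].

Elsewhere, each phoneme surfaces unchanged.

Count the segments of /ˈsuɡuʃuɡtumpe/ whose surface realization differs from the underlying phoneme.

Segments that undergo a rule: /u/ → [ə] (rule 4); /ʃ/ → [ʒ] (rule 1); /u/ → [ə] (rule 4); /u/ → [ə] (rule 4); /e/ → [ə] (rule 4).
All other segments surface unchanged.

5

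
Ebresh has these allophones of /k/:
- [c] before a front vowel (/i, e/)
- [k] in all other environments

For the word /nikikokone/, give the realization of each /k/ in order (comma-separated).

Occurrence 1 (position 3): before a front vowel → [c].
Occurrence 2 (position 5): no conditioning environment matches → elsewhere allophone [k].
Occurrence 3 (position 7): no conditioning environment matches → elsewhere allophone [k].

[c], [k], [k]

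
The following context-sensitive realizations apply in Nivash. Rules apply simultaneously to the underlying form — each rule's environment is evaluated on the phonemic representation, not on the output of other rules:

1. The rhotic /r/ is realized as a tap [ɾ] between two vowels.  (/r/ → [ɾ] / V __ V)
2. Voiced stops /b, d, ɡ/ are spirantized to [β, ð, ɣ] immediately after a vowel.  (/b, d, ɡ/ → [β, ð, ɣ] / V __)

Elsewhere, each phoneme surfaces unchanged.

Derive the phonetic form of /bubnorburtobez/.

[buβnorburtoβez]

/b/ (word-initial) is in the target of rule 2 but the environment (immediately after a vowel) is not met → [b].
/u/ (between /b/ and /b/): no rule targets it → [u].
/b/ (between /u/ and /n/): immediately after a vowel, so rule 2 applies → [β].
/n/ stays [n].
/o/ (between /n/ and /r/): no rule targets it → [o].
/r/ (between /o/ and /b/) is in the target of rule 1 but the environment (between two vowels) is not met → [r].
/b/ (between /r/ and /u/) fails the environment for rule 2, so it stays [b].
/u/ stays [u].
/r/ (between /u/ and /t/) is in the target of rule 1 but the environment (between two vowels) is not met → [r].
/t/ stays [t].
/o/ — not in any rule's target class → [o].
Rule 2 applies to /b/ (between /o/ and /e/: immediately after a vowel) → [β].
/e/ — not in any rule's target class → [e].
/z/ stays [z].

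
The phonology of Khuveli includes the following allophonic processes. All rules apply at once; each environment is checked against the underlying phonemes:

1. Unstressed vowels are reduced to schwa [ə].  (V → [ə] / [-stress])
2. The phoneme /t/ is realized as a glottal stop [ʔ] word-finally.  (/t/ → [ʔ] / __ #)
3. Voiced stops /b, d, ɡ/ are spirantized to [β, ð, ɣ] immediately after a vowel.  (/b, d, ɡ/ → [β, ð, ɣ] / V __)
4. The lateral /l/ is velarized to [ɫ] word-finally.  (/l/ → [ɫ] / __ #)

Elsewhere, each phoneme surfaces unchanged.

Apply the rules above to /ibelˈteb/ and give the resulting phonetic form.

[əβəlˈteβ]

/i/ (word-initial): in an unstressed syllable, so rule 1 applies → [ə].
Rule 3 applies to /b/ (between /i/ and /e/: immediately after a vowel) → [β].
/e/ meets the environment for rule 1 (in an unstressed syllable) → [ə].
/l/ — between /e/ and /t/; rule 4 does not apply here → [l].
/t/ — between /l/ and /e/; rule 2 does not apply here → [t].
/e/ (between /t/ and /b/) is in the target of rule 1 but the environment (in an unstressed syllable) is not met → [e].
Rule 3 applies to /b/ (word-final: immediately after a vowel) → [β].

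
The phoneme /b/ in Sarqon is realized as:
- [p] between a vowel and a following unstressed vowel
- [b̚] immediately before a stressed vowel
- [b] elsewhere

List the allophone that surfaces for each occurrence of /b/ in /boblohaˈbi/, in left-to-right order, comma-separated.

Occurrence 1 (position 1): no conditioning environment matches → elsewhere allophone [b].
Occurrence 2 (position 3): no conditioning environment matches → elsewhere allophone [b].
Occurrence 3 (position 8): immediately before a stressed vowel → [b̚].

[b], [b], [b̚]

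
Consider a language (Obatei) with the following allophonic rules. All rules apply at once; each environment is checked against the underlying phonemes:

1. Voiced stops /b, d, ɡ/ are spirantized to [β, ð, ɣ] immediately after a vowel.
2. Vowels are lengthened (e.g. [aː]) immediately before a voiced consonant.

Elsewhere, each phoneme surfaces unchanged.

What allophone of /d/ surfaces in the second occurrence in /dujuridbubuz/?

[ð]

/d/ meets the environment for rule 1 (immediately after a vowel) → [ð].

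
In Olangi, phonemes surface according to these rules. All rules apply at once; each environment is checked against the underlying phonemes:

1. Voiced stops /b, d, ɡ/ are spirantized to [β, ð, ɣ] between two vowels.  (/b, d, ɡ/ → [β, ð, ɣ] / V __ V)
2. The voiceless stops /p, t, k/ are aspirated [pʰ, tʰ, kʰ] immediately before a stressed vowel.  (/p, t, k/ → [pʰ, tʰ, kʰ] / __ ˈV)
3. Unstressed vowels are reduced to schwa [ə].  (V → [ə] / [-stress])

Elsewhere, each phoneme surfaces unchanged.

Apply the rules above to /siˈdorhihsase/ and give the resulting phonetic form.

/s/ stays [s].
/i/ (between /s/ and /d/) occurs in an unstressed syllable → [ə] by rule 3.
/d/ (between /i/ and /o/) occurs between two vowels → [ð] by rule 1.
/o/ — between /d/ and /r/; rule 3 does not apply here → [o].
/r/ (between /o/ and /h/) is unaffected → [r].
/h/ — not in any rule's target class → [h].
/i/ meets the environment for rule 3 (in an unstressed syllable) → [ə].
/h/ stays [h].
/s/ (between /h/ and /a/): no rule targets it → [s].
Rule 3 applies to /a/ (between /s/ and /s/: in an unstressed syllable) → [ə].
/s/ (between /a/ and /e/): no rule targets it → [s].
/e/ (word-final) occurs in an unstressed syllable → [ə] by rule 3.

[səˈðorhəhsəsə]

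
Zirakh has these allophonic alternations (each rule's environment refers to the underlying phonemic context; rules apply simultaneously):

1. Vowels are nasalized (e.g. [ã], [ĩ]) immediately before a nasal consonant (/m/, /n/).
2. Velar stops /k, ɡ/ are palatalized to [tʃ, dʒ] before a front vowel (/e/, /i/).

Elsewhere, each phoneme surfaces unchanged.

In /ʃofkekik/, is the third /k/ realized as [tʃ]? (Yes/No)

No

/k/ (word-final) is in the target of rule 2 but the environment (before a front vowel) is not met → [k].
The actual realization is [k], not [tʃ].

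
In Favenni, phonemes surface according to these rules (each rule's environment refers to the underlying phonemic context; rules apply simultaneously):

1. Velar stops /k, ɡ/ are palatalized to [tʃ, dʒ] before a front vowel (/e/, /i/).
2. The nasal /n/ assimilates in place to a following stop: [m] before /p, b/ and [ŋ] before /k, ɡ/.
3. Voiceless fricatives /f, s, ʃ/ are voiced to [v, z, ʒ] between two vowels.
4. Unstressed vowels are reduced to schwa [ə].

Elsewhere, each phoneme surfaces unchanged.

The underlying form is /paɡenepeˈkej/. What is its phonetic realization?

/p/ stays [p].
/a/ — between /p/ and /ɡ/, in an unstressed syllable — surfaces as [ə] (rule 4).
/ɡ/ meets the environment for rule 1 (before a front vowel) → [dʒ].
/e/ meets the environment for rule 4 (in an unstressed syllable) → [ə].
/n/ (between /e/ and /e/): rule 2 targets it, but not before a labial or velar stop → unchanged [n].
/e/ meets the environment for rule 4 (in an unstressed syllable) → [ə].
/p/ stays [p].
/e/ — between /p/ and /k/, in an unstressed syllable — surfaces as [ə] (rule 4).
/k/ — between /e/ and /e/, before a front vowel — surfaces as [tʃ] (rule 1).
/e/ (between /k/ and /j/) fails the environment for rule 4, so it stays [e].
/j/ — not in any rule's target class → [j].

[pədʒənəpəˈtʃej]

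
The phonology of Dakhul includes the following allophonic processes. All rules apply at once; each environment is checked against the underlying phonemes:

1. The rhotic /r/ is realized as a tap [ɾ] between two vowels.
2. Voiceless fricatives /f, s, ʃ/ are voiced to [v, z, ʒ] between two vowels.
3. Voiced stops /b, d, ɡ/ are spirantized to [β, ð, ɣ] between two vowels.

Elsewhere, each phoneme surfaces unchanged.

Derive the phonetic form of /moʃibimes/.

/ʃ/ — between /o/ and /i/, between two vowels — surfaces as [ʒ] (rule 2).
/b/ (between /i/ and /i/) occurs between two vowels → [β] by rule 3.
/s/ (word-final) is in the target of rule 2 but the environment (between two vowels) is not met → [s].

[moʒiβimes]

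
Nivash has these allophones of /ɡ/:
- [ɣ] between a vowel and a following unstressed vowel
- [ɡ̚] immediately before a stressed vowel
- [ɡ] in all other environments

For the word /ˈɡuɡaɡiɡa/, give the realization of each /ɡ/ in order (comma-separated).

[ɡ̚], [ɣ], [ɣ], [ɣ]

Occurrence 1 (position 1): immediately before a stressed vowel → [ɡ̚].
Occurrence 2 (position 3): between a vowel and a following unstressed vowel → [ɣ].
Occurrence 3 (position 5): between a vowel and a following unstressed vowel → [ɣ].
Occurrence 4 (position 7): between a vowel and a following unstressed vowel → [ɣ].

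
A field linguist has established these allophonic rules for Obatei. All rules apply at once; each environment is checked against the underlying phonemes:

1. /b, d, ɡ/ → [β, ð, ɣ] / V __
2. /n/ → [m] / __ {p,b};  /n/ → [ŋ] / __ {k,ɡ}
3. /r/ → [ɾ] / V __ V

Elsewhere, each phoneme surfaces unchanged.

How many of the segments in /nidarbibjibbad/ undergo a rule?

4

Segments that undergo a rule: /d/ → [ð] (rule 1); /b/ → [β] (rule 1); /b/ → [β] (rule 1); /d/ → [ð] (rule 1).
All other segments surface unchanged.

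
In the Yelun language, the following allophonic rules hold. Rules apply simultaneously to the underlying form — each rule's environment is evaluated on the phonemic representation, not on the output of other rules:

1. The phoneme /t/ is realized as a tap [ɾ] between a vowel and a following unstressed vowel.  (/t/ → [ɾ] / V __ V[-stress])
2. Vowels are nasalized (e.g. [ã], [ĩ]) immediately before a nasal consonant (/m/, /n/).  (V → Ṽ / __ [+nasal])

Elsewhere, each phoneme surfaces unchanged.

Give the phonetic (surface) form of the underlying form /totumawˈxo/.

[toɾũmawˈxo]

/t/ (word-initial) is in the target of rule 1 but the environment (between a vowel and a following unstressed vowel) is not met → [t].
/o/ (between /t/ and /t/): rule 2 targets it, but not before a nasal consonant → unchanged [o].
/t/ (between /o/ and /u/): between a vowel and a following unstressed vowel, so rule 1 applies → [ɾ].
/u/ (between /t/ and /m/) occurs before a nasal consonant → [ũ] by rule 2.
/m/ stays [m].
/a/ — between /m/ and /w/; rule 2 does not apply here → [a].
/w/ — not in any rule's target class → [w].
/x/ stays [x].
/o/ (word-final) fails the environment for rule 2, so it stays [o].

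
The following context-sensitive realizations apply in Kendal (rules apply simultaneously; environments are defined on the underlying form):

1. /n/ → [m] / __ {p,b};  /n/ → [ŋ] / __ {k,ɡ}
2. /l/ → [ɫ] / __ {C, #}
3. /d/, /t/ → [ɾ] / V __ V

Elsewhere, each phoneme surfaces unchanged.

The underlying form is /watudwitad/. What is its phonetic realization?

[waɾudwiɾad]

/t/ (between /a/ and /u/): between two vowels, so rule 3 applies → [ɾ].
/d/ (between /u/ and /w/): rule 3 targets it, but not between two vowels → unchanged [d].
/t/ — between /i/ and /a/, between two vowels — surfaces as [ɾ] (rule 3).
/d/ (word-final) fails the environment for rule 3, so it stays [d].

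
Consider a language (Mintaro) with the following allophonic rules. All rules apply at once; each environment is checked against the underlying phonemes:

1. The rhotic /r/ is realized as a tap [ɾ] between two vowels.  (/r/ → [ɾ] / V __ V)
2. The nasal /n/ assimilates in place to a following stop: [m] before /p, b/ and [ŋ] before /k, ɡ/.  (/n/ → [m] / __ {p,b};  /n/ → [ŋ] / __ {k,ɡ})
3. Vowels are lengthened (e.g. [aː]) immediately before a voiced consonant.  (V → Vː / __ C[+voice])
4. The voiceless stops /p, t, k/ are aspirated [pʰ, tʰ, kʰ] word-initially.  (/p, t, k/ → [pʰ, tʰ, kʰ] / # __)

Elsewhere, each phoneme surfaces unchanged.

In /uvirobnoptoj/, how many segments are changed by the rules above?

Segments that undergo a rule: /u/ → [uː] (rule 3); /i/ → [iː] (rule 3); /r/ → [ɾ] (rule 1); /o/ → [oː] (rule 3); /o/ → [oː] (rule 3).
All other segments surface unchanged.

5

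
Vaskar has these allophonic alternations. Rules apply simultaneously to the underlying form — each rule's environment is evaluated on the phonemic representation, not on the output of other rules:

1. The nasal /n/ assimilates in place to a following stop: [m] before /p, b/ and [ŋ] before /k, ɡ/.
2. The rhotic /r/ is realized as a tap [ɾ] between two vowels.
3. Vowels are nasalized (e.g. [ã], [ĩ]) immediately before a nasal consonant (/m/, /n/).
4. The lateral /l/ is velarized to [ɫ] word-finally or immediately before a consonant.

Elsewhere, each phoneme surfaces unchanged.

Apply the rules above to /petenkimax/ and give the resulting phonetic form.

/p/ (word-initial) is unaffected → [p].
/e/ (between /p/ and /t/) fails the environment for rule 3, so it stays [e].
/t/ (between /e/ and /e/): no rule targets it → [t].
Rule 3 applies to /e/ (between /t/ and /n/: before a nasal consonant) → [ẽ].
/n/ (between /e/ and /k/): before a labial or velar stop, so rule 1 applies → [ŋ].
/k/ (between /n/ and /i/) is unaffected → [k].
Rule 3 applies to /i/ (between /k/ and /m/: before a nasal consonant) → [ĩ].
/m/ (between /i/ and /a/): no rule targets it → [m].
/a/ — between /m/ and /x/; rule 3 does not apply here → [a].
/x/ — not in any rule's target class → [x].

[petẽŋkĩmax]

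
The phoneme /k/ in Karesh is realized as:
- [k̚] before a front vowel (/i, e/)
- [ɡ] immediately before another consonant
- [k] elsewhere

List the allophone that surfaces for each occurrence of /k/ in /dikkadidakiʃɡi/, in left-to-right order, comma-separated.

[ɡ], [k], [k̚]

Occurrence 1 (position 3): immediately before another consonant → [ɡ].
Occurrence 2 (position 4): no conditioning environment matches → elsewhere allophone [k].
Occurrence 3 (position 10): before a front vowel (/i, e/) → [k̚].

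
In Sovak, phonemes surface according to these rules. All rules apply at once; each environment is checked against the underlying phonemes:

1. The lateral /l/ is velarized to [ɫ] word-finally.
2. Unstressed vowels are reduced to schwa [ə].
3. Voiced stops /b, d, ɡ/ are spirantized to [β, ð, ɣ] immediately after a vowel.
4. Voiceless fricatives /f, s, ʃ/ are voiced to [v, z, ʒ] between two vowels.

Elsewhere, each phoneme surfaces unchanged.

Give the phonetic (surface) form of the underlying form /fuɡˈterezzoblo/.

/f/ (word-initial) is in the target of rule 4 but the environment (between two vowels) is not met → [f].
/u/ (between /f/ and /ɡ/): in an unstressed syllable, so rule 2 applies → [ə].
/ɡ/ meets the environment for rule 3 (immediately after a vowel) → [ɣ].
/t/ (between /ɡ/ and /e/) is unaffected → [t].
/e/ (between /t/ and /r/) fails the environment for rule 2, so it stays [e].
/r/ — not in any rule's target class → [r].
/e/ — between /r/ and /z/, in an unstressed syllable — surfaces as [ə] (rule 2).
/z/ — not in any rule's target class → [z].
/z/ (between /z/ and /o/) is unaffected → [z].
/o/ meets the environment for rule 2 (in an unstressed syllable) → [ə].
/b/ — between /o/ and /l/, immediately after a vowel — surfaces as [β] (rule 3).
/l/ (between /b/ and /o/) is in the target of rule 1 but the environment (word-finally) is not met → [l].
/o/ meets the environment for rule 2 (in an unstressed syllable) → [ə].

[fəɣˈterəzzəβlə]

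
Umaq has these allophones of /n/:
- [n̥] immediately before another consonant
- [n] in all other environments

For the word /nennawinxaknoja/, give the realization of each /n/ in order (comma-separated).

[n], [n̥], [n], [n̥], [n]

Occurrence 1 (position 1): no conditioning environment matches → elsewhere allophone [n].
Occurrence 2 (position 3): immediately before another consonant → [n̥].
Occurrence 3 (position 4): no conditioning environment matches → elsewhere allophone [n].
Occurrence 4 (position 8): immediately before another consonant → [n̥].
Occurrence 5 (position 12): no conditioning environment matches → elsewhere allophone [n].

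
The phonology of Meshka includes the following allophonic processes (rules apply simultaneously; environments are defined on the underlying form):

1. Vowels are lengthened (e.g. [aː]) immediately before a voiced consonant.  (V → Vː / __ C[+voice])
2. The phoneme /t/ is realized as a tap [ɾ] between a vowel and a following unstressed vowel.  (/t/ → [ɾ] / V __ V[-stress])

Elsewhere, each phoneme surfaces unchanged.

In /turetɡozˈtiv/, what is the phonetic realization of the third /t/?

[t]

/t/ — between /z/ and /i/; rule 2 does not apply here → [t].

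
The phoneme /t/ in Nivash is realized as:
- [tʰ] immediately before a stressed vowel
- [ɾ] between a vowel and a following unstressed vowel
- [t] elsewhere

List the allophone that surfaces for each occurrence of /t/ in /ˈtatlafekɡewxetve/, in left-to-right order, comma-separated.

Occurrence 1 (position 1): immediately before a stressed vowel → [tʰ].
Occurrence 2 (position 3): no conditioning environment matches → elsewhere allophone [t].
Occurrence 3 (position 14): no conditioning environment matches → elsewhere allophone [t].

[tʰ], [t], [t]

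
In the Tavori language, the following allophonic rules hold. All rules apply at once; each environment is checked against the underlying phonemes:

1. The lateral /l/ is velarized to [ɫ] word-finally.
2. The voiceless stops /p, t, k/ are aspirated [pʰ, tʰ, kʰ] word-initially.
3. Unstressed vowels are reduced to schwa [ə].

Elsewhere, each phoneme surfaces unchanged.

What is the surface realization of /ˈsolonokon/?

[ˈsolənəkən]

/o/ (between /s/ and /l/): rule 3 targets it, but not in an unstressed syllable → unchanged [o].
/l/ (between /o/ and /o/) is in the target of rule 1 but the environment (word-finally) is not met → [l].
/o/ (between /l/ and /n/) occurs in an unstressed syllable → [ə] by rule 3.
/o/ (between /n/ and /k/) occurs in an unstressed syllable → [ə] by rule 3.
/k/ — between /o/ and /o/; rule 2 does not apply here → [k].
Rule 3 applies to /o/ (between /k/ and /n/: in an unstressed syllable) → [ə].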